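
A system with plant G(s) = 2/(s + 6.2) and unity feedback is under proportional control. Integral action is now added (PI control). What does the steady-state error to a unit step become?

Adding integral action puts a pole at s = 0 in the forward path, raising the system type to 1; a type-1 loop has zero steady-state error to a step.

0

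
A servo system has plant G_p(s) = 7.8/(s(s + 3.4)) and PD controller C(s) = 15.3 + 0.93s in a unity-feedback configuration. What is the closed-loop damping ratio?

ζ = 0.488

Forward path: (15.3 + 0.93s)·7.8/(s(s+3.4)). The closed-loop characteristic equation is s² + (3.4 + 7.8·0.93)s + 7.8·15.3 = 0.
That is s² + 10.65s + 119.3 = 0, so ω_n = 10.92 rad/s and ζ = 10.65/(2·10.92) = 0.4876.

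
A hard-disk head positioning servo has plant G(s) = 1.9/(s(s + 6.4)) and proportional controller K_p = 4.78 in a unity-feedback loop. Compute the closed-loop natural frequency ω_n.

ω_n = 3.01 rad/s

With unity feedback the closed-loop characteristic equation is s² + 6.4s + 4.78·1.9 = s² + 6.4s + 9.082 = 0.
So ω_n² = 9.082 ⇒ ω_n = 3.014 rad/s, and ζ = 6.4/(2ω_n) = 1.06.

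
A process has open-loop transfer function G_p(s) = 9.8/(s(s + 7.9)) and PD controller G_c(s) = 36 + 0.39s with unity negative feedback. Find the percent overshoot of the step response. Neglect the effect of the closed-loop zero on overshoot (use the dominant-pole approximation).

35.6%

Forward path: (36 + 0.39s)·9.8/(s(s+7.9)). The closed-loop characteristic equation is s² + (7.9 + 9.8·0.39)s + 9.8·36 = 0.
That is s² + 11.72s + 352.8 = 0, so ω_n = 18.78 rad/s and ζ = 11.72/(2·18.78) = 0.312.
%OS = 100·exp(−πζ/√(1−ζ²)) = 35.6%.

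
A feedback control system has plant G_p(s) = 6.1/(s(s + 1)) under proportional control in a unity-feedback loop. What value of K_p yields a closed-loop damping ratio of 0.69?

K_p = 0.0861

Closed-loop characteristic equation: s² + 1s + K_p·6.1 = 0.
So ω_n = √(6.1K_p) and 2ζω_n = 1, giving ζ = 1/(2√(6.1K_p)).
Setting ζ = 0.69: √(6.1K_p) = 1/(2·0.69) = 0.7246, so K_p = 0.5251/6.1 = 0.0861.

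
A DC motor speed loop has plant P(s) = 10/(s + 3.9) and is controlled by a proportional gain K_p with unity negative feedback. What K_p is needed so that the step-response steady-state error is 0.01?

For a type-0 loop with proportional control, e_ss = 1/(1 + K_p·P(0)).
P(0) = 2.564. Require 1/(1 + K_p·2.564) = 0.01, so 1 + 2.564·K_p = 100.
K_p = (100 − 1)/2.564 = 38.6.

K_p = 38.6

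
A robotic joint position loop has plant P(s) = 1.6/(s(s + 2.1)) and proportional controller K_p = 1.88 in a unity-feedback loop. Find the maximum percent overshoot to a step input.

The closed-loop denominator s² + 2.1s + 3.008 gives ω_n = √3.008 = 1.734 and ζ = 2.1/(2ω_n) = 0.6054.
%OS = 100·exp(−πζ/√(1−ζ²)) = 100·exp(−π·0.6054/√0.6335) = 9.17%.

9.17%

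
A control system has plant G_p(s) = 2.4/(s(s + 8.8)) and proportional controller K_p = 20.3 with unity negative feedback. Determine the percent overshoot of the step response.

The closed-loop denominator s² + 8.8s + 48.72 gives ω_n = √48.72 = 6.98 and ζ = 8.8/(2ω_n) = 0.6304.
%OS = 100·exp(−πζ/√(1−ζ²)) = 100·exp(−π·0.6304/√0.6026) = 7.8%.

7.8%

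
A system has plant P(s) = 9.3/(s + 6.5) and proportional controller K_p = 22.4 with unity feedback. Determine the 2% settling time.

T_s ≈ 0.0186 s

Closed-loop transfer function: T(s) = K_p·P(s)/(1 + K_p·P(s)) = 208.3/(s + 6.5 + 208.3) = 208.3/(s + 214.8).
Time constant τ = 1/214.8 = 0.004655 s, so the 2% settling time is about 4τ = 0.0186 s.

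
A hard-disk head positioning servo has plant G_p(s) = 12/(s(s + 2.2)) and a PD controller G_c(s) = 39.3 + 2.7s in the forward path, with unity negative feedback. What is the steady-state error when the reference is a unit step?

0

The open loop G_c(s)G_p(s) has a pole at the origin (type 1), so the static position error constant is infinite and e_ss = 1/(1+∞) = 0.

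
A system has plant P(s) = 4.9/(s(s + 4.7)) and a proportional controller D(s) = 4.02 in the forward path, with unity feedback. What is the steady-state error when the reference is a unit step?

0

The open loop D(s)P(s) has a pole at the origin (type 1), so the static position error constant is infinite and e_ss = 1/(1+∞) = 0.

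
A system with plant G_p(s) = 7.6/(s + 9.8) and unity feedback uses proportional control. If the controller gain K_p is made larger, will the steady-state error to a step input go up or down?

e_ss = 1/(1 + K_p·G_p(0)); a larger K_p raises the denominator, so e_ss decreases.

decrease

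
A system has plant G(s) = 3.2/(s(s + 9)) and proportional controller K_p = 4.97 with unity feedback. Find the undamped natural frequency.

1 + K_p·G(s) = 0 gives s² + 9s + 15.9 = 0.
So ω_n² = 15.9 ⇒ ω_n = 3.988 rad/s, and ζ = 9/(2ω_n) = 1.13.

ω_n = 3.99 rad/s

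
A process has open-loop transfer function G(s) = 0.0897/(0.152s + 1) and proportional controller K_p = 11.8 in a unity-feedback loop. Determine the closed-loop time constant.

Closed loop: T(s) = K_p·G/(1+K_p·G) = 1.058/(0.152s + 1 + 1.058), with pole at s = −(1 + 1.058)/0.152 = −13.54.
Closed-loop time constant τ = 1/13.54 = 0.0738 s.

τ = 0.0738 s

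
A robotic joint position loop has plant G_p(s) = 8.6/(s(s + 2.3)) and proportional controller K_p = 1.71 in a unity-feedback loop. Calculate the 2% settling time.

From 1 + K_pG_p(s) = 0: s² + 2.3s + 14.71 = 0 ⇒ ω_n = 3.835, ζ = 0.2999.
2% settling time T_s ≈ 4/(ζω_n) = 4/1.15 = 3.48 s.

T_s ≈ 3.48 s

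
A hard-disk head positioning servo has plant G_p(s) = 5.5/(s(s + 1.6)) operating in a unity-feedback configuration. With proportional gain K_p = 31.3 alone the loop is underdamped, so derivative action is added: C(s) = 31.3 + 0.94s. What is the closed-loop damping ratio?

Forward path: (31.3 + 0.94s)·5.5/(s(s+1.6)). The closed-loop characteristic equation is s² + (1.6 + 5.5·0.94)s + 5.5·31.3 = 0.
That is s² + 6.77s + 172.2 = 0, so ω_n = 13.12 rad/s and ζ = 6.77/(2·13.12) = 0.258.

ζ = 0.258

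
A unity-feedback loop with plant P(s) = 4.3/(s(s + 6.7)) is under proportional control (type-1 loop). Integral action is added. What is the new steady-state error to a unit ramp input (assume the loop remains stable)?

0

The integrator raises the loop to type 2, so K_v → ∞ and e_ss to a ramp is zero.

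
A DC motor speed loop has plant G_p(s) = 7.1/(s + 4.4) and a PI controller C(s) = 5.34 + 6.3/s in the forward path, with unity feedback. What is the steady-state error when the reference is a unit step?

The open loop C(s)G_p(s) has a pole at the origin (type 1), so the static position error constant is infinite and e_ss = 1/(1+∞) = 0.

0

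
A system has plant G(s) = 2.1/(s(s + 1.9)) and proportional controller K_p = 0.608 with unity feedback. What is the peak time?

The closed-loop denominator s² + 1.9s + 1.277 gives ω_n = √1.277 = 1.13 and ζ = 1.9/(2ω_n) = 0.8407.
Damped frequency ω_d = ω_n√(1−ζ²) = 0.6118 rad/s, so peak time T_p = π/ω_d = 5.13 s.

T_p = 5.13 s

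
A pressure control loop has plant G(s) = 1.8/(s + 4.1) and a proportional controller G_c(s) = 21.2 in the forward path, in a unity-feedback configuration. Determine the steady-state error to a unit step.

The loop is type 0. Static position error constant K_pos = G_c(0)·G(0) = 21.2·0.439 = 9.307.
Steady-state error to a unit step: e_ss = 1/(1+K_pos) = 1/10.31 = 0.097.

0.097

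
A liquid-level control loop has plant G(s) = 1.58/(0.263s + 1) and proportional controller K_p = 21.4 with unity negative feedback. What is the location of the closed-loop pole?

s = -132.4

Closed loop: T(s) = K_p·G/(1+K_p·G) = 33.81/(0.263s + 1 + 33.81), with pole at s = −(1 + 33.81)/0.263 = −132.4.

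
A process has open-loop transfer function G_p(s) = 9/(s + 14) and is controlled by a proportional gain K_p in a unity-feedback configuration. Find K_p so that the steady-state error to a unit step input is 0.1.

The loop is type 0, so e_ss(step) = 1/(1 + K_pos) with K_pos = K_p·G_p(0).
G_p(0) = 0.6429. Require 1/(1 + K_p·0.6429) = 0.1, so 1 + 0.6429·K_p = 10.
K_p = (10 − 1)/0.6429 = 14.

K_p = 14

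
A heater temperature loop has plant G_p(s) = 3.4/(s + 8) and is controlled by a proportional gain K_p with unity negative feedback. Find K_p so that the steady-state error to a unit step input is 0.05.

Steady-state error for a unit step on this type-0 loop is 1/(1 + K_p·G_p(0)).
G_p(0) = 0.425. Require 1/(1 + K_p·0.425) = 0.05, so 1 + 0.425·K_p = 20.
K_p = (20 − 1)/0.425 = 44.7.

K_p = 44.7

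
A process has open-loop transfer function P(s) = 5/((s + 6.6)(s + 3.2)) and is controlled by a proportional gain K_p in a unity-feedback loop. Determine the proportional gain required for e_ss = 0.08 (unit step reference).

K_p = 48.6

For a type-0 loop with proportional control, e_ss = 1/(1 + K_p·P(0)).
P(0) = 0.2367. Require 1/(1 + K_p·0.2367) = 0.08, so 1 + 0.2367·K_p = 12.5.
K_p = (12.5 − 1)/0.2367 = 48.6.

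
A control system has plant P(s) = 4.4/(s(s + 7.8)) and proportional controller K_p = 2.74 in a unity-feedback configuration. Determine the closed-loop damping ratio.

ζ = 1.12

With unity feedback the closed-loop characteristic equation is s² + 7.8s + 2.74·4.4 = s² + 7.8s + 12.06 = 0.
Matching s² + 2ζω_n s + ω_n²: ω_n = √12.06 = 3.472 rad/s and 2ζω_n = 7.8, so ζ = 7.8/(2·3.472) = 1.12.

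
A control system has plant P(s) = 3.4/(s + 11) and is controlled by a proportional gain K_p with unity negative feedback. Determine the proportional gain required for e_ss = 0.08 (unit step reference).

The loop is type 0, so e_ss(step) = 1/(1 + K_pos) with K_pos = K_p·P(0).
P(0) = 0.3091. Require 1/(1 + K_p·0.3091) = 0.08, so 1 + 0.3091·K_p = 12.5.
K_p = (12.5 − 1)/0.3091 = 37.2.

K_p = 37.2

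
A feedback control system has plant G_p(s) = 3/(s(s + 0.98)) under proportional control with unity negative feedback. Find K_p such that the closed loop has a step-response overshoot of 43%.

From %OS = 100·exp(−πζ/√(1−ζ²)) = 43%, ζ = −ln(0.43)/√(π²+ln²(0.43)) = 0.2594.
Characteristic equation s² + 0.98s + 3K_p = 0 gives ζ = 0.98/(2√(3K_p)).
Setting ζ = 0.2594: √(3K_p) = 0.98/(2·0.2594) = 1.889, so K_p = 3.567/3 = 1.19.

K_p = 1.19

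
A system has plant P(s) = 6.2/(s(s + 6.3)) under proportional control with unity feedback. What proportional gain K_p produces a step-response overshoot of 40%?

K_p = 20.4

From %OS = 100·exp(−πζ/√(1−ζ²)) = 40%, ζ = −ln(0.4)/√(π²+ln²(0.4)) = 0.28.
Characteristic equation s² + 6.3s + 6.2K_p = 0 gives ζ = 6.3/(2√(6.2K_p)).
Setting ζ = 0.28: √(6.2K_p) = 6.3/(2·0.28) = 11.25, so K_p = 126.6/6.2 = 20.4.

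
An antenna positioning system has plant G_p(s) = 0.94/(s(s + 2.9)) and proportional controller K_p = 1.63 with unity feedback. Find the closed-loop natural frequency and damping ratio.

ω_n = 1.24 rad/s, ζ = 1.17

The closed-loop denominator is s(s+2.9) + 1.63·0.94 = s² + 2.9s + 1.532.
Matching s² + 2ζω_n s + ω_n²: ω_n = √1.532 = 1.238 rad/s and 2ζω_n = 2.9, so ζ = 2.9/(2·1.238) = 1.17.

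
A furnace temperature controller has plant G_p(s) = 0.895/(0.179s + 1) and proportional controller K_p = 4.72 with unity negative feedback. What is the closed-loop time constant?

Closed loop: T(s) = K_p·G_p/(1+K_p·G_p) = 4.224/(0.179s + 1 + 4.224), with pole at s = −(1 + 4.224)/0.179 = −29.19.
Closed-loop time constant τ = 1/29.19 = 0.0343 s.

τ = 0.0343 s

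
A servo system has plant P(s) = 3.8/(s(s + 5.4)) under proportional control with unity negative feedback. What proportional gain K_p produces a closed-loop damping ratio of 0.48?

K_p = 8.33

Closed-loop characteristic equation: s² + 5.4s + K_p·3.8 = 0.
So ω_n = √(3.8K_p) and 2ζω_n = 5.4, giving ζ = 5.4/(2√(3.8K_p)).
Setting ζ = 0.48: √(3.8K_p) = 5.4/(2·0.48) = 5.625, so K_p = 31.64/3.8 = 8.33.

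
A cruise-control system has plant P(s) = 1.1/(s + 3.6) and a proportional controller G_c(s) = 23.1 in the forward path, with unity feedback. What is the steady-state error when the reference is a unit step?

0.124

The loop is type 0. Static position error constant K_pos = G_c(0)·P(0) = 23.1·0.3056 = 7.058.
Steady-state error to a unit step: e_ss = 1/(1+K_pos) = 1/8.058 = 0.124.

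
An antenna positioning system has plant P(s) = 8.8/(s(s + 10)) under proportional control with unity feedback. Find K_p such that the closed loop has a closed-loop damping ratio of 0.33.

Closed-loop characteristic equation: s² + 10s + K_p·8.8 = 0.
So ω_n = √(8.8K_p) and 2ζω_n = 10, giving ζ = 10/(2√(8.8K_p)).
Setting ζ = 0.33: √(8.8K_p) = 10/(2·0.33) = 15.15, so K_p = 229.6/8.8 = 26.1.

K_p = 26.1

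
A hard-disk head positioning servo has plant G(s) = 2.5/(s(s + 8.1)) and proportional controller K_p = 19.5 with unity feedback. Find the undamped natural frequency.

The closed-loop denominator is s(s+8.1) + 19.5·2.5 = s² + 8.1s + 48.75.
Matching s² + 2ζω_n s + ω_n²: ω_n = √48.75 = 6.982 rad/s and 2ζω_n = 8.1, so ζ = 8.1/(2·6.982) = 0.58.

ω_n = 6.98 rad/s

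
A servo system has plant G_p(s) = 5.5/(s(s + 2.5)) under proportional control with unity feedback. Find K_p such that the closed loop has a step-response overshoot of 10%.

K_p = 0.813

From %OS = 100·exp(−πζ/√(1−ζ²)) = 10%, ζ = −ln(0.1)/√(π²+ln²(0.1)) = 0.5912.
Characteristic equation s² + 2.5s + 5.5K_p = 0 gives ζ = 2.5/(2√(5.5K_p)).
Setting ζ = 0.5912: √(5.5K_p) = 2.5/(2·0.5912) = 2.115, so K_p = 4.471/5.5 = 0.813.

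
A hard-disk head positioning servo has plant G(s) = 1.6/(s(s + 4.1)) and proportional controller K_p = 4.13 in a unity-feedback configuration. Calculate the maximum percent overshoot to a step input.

1.57%

The closed-loop denominator s² + 4.1s + 6.608 gives ω_n = √6.608 = 2.571 and ζ = 4.1/(2ω_n) = 0.7975.
%OS = 100·exp(−πζ/√(1−ζ²)) = 100·exp(−π·0.7975/√0.364) = 1.57%.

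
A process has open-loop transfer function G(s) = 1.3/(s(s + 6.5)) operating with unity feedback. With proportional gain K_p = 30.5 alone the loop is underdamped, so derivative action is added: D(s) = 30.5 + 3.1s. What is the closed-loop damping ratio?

ζ = 0.836

Forward path: (30.5 + 3.1s)·1.3/(s(s+6.5)). The closed-loop characteristic equation is s² + (6.5 + 1.3·3.1)s + 1.3·30.5 = 0.
That is s² + 10.53s + 39.65 = 0, so ω_n = 6.297 rad/s and ζ = 10.53/(2·6.297) = 0.8361.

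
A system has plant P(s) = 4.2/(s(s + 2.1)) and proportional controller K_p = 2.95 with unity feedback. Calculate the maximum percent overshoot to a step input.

37.5%

From 1 + K_pP(s) = 0: s² + 2.1s + 12.39 = 0 ⇒ ω_n = 3.52, ζ = 0.2983.
%OS = 100·exp(−πζ/√(1−ζ²)) = 100·exp(−π·0.2983/√0.911) = 37.5%.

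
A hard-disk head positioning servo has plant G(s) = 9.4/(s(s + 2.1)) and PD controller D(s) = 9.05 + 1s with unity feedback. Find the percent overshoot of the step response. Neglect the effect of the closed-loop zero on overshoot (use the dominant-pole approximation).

8.17%

Forward path: (9.05 + 1s)·9.4/(s(s+2.1)). The closed-loop characteristic equation is s² + (2.1 + 9.4·1)s + 9.4·9.05 = 0.
That is s² + 11.5s + 85.07 = 0, so ω_n = 9.223 rad/s and ζ = 11.5/(2·9.223) = 0.6234.
%OS = 100·exp(−πζ/√(1−ζ²)) = 8.17%.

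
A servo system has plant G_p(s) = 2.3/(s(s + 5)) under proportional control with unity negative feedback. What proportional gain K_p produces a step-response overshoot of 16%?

K_p = 10.7

From %OS = 100·exp(−πζ/√(1−ζ²)) = 16%, ζ = −ln(0.16)/√(π²+ln²(0.16)) = 0.5039.
Characteristic equation s² + 5s + 2.3K_p = 0 gives ζ = 5/(2√(2.3K_p)).
Setting ζ = 0.5039: √(2.3K_p) = 5/(2·0.5039) = 4.962, so K_p = 24.62/2.3 = 10.7.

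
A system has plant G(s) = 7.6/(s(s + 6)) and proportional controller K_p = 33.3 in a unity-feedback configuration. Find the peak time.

T_p = 0.201 s

Closed-loop characteristic equation: s² + 6s + 253.1 = 0, so ω_n = 15.91 rad/s and ζ = 6/(2·15.91) = 0.1886.
Damped frequency ω_d = ω_n√(1−ζ²) = 15.62 rad/s, so peak time T_p = π/ω_d = 0.201 s.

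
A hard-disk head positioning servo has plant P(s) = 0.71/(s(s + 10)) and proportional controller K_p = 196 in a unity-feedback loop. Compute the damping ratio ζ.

With unity feedback the closed-loop characteristic equation is s² + 10s + 196·0.71 = s² + 10s + 139.2 = 0.
Matching s² + 2ζω_n s + ω_n²: ω_n = √139.2 = 11.8 rad/s and 2ζω_n = 10, so ζ = 10/(2·11.8) = 0.424.

ζ = 0.424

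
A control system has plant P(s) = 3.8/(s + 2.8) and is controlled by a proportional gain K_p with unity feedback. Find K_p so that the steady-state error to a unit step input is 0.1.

For a type-0 loop with proportional control, e_ss = 1/(1 + K_p·P(0)).
P(0) = 1.357. Require 1/(1 + K_p·1.357) = 0.1, so 1 + 1.357·K_p = 10.
K_p = (10 − 1)/1.357 = 6.63.

K_p = 6.63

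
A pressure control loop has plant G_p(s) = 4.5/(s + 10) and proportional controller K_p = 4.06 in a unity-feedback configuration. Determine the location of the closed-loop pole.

s = -28.27

Closed-loop transfer function: T(s) = K_p·G_p(s)/(1 + K_p·G_p(s)) = 18.27/(s + 10 + 18.27) = 18.27/(s + 28.27).
The closed-loop pole is at s = −28.27.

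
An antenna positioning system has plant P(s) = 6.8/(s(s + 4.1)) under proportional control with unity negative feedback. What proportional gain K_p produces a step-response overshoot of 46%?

K_p = 10.7

From %OS = 100·exp(−πζ/√(1−ζ²)) = 46%, ζ = −ln(0.46)/√(π²+ln²(0.46)) = 0.24.
Characteristic equation s² + 4.1s + 6.8K_p = 0 gives ζ = 4.1/(2√(6.8K_p)).
Setting ζ = 0.24: √(6.8K_p) = 4.1/(2·0.24) = 8.543, so K_p = 72.99/6.8 = 10.7.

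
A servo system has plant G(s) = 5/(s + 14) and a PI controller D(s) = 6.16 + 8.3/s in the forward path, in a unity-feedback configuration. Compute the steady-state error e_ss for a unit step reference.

0

The open loop D(s)G(s) has a pole at the origin (type 1), so the static position error constant is infinite and e_ss = 1/(1+∞) = 0.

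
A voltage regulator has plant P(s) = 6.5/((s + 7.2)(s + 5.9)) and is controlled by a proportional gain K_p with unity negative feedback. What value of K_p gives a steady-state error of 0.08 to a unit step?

Steady-state error for a unit step on this type-0 loop is 1/(1 + K_p·P(0)).
P(0) = 0.153. Require 1/(1 + K_p·0.153) = 0.08, so 1 + 0.153·K_p = 12.5.
K_p = (12.5 − 1)/0.153 = 75.2.

K_p = 75.2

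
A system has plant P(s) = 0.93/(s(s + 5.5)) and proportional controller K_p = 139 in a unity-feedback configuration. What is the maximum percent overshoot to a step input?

45.7%

Closed-loop characteristic equation: s² + 5.5s + 129.3 = 0, so ω_n = 11.37 rad/s and ζ = 5.5/(2·11.37) = 0.2419.
%OS = 100·exp(−πζ/√(1−ζ²)) = 100·exp(−π·0.2419/√0.9415) = 45.7%.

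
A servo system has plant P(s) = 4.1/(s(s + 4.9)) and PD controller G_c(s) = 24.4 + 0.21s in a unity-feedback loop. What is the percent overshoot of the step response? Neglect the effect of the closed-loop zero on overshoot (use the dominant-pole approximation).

Forward path: (24.4 + 0.21s)·4.1/(s(s+4.9)). The closed-loop characteristic equation is s² + (4.9 + 4.1·0.21)s + 4.1·24.4 = 0.
That is s² + 5.761s + 100 = 0, so ω_n = 10 rad/s and ζ = 5.761/(2·10) = 0.288.
%OS = 100·exp(−πζ/√(1−ζ²)) = 38.9%.

38.9%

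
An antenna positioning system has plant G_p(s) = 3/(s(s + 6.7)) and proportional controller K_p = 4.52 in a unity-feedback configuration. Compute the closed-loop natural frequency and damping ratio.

ω_n = 3.68 rad/s, ζ = 0.91

With unity feedback the closed-loop characteristic equation is s² + 6.7s + 4.52·3 = s² + 6.7s + 13.56 = 0.
So ω_n² = 13.56 ⇒ ω_n = 3.682 rad/s, and ζ = 6.7/(2ω_n) = 0.91.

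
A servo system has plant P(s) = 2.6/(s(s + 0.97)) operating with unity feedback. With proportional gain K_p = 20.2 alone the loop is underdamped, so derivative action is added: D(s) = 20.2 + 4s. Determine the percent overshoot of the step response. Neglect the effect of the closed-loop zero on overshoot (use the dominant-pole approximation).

Forward path: (20.2 + 4s)·2.6/(s(s+0.97)). The closed-loop characteristic equation is s² + (0.97 + 2.6·4)s + 2.6·20.2 = 0.
That is s² + 11.37s + 52.52 = 0, so ω_n = 7.247 rad/s and ζ = 11.37/(2·7.247) = 0.7845.
%OS = 100·exp(−πζ/√(1−ζ²)) = 1.88%.

1.88%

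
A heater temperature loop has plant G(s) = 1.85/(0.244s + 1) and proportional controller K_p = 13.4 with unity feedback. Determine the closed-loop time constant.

Closed loop: T(s) = K_p·G/(1+K_p·G) = 24.79/(0.244s + 1 + 24.79), with pole at s = −(1 + 24.79)/0.244 = −105.7.
Closed-loop time constant τ = 1/105.7 = 0.00946 s.

τ = 0.00946 s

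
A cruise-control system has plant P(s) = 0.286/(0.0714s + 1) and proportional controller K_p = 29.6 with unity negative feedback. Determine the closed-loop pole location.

Closed loop: T(s) = K_p·P/(1+K_p·P) = 8.466/(0.0714s + 1 + 8.466), with pole at s = −(1 + 8.466)/0.0714 = −132.6.

s = -132.6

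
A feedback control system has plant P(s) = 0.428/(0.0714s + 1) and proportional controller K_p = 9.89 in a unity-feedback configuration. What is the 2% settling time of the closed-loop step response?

T_s ≈ 0.0546 s

Closed loop: T(s) = K_p·P/(1+K_p·P) = 4.233/(0.0714s + 1 + 4.233), with pole at s = −(1 + 4.233)/0.0714 = −73.29.
τ = 1/73.29 = 0.01364 s, so 2% settling time ≈ 4τ = 0.0546 s.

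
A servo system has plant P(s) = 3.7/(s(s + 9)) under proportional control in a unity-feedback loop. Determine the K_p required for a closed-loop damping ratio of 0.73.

K_p = 10.3

Closed-loop characteristic equation: s² + 9s + K_p·3.7 = 0.
So ω_n = √(3.7K_p) and 2ζω_n = 9, giving ζ = 9/(2√(3.7K_p)).
Setting ζ = 0.73: √(3.7K_p) = 9/(2·0.73) = 6.164, so K_p = 38/3.7 = 10.3.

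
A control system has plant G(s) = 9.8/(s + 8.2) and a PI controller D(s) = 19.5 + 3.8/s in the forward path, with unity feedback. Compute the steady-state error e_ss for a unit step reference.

0

The open loop D(s)G(s) has a pole at the origin (type 1), so the static position error constant is infinite and e_ss = 1/(1+∞) = 0.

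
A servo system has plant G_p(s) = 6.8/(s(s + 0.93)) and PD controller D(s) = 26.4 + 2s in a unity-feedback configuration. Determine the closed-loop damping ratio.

ζ = 0.542

Forward path: (26.4 + 2s)·6.8/(s(s+0.93)). The closed-loop characteristic equation is s² + (0.93 + 6.8·2)s + 6.8·26.4 = 0.
That is s² + 14.53s + 179.5 = 0, so ω_n = 13.4 rad/s and ζ = 14.53/(2·13.4) = 0.5422.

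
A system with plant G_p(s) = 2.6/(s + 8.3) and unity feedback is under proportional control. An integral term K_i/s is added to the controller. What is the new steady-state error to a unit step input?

The integrator makes K_pos = lim_{s→0} C(s)G(s) infinite, so e_ss = 1/(1+K_pos) = 0.

0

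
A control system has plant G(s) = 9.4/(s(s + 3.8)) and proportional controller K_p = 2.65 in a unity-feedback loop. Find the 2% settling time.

Closed-loop characteristic equation: s² + 3.8s + 24.91 = 0, so ω_n = 4.991 rad/s and ζ = 3.8/(2·4.991) = 0.3807.
2% settling time T_s ≈ 4/(ζω_n) = 4/1.9 = 2.11 s.

T_s ≈ 2.11 s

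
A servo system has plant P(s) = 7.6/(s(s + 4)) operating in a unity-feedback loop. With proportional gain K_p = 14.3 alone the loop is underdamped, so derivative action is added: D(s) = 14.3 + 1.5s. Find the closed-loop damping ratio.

ζ = 0.739

Forward path: (14.3 + 1.5s)·7.6/(s(s+4)). The closed-loop characteristic equation is s² + (4 + 7.6·1.5)s + 7.6·14.3 = 0.
That is s² + 15.4s + 108.7 = 0, so ω_n = 10.42 rad/s and ζ = 15.4/(2·10.42) = 0.7386.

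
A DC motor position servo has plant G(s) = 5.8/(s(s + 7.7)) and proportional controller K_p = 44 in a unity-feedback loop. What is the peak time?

Closed-loop characteristic equation: s² + 7.7s + 255.2 = 0, so ω_n = 15.97 rad/s and ζ = 7.7/(2·15.97) = 0.241.
Damped frequency ω_d = ω_n√(1−ζ²) = 15.5 rad/s, so peak time T_p = π/ω_d = 0.203 s.

T_p = 0.203 s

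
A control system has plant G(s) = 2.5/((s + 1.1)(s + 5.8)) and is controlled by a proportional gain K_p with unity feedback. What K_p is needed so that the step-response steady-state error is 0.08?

Steady-state error for a unit step on this type-0 loop is 1/(1 + K_p·G(0)).
G(0) = 0.3918. Require 1/(1 + K_p·0.3918) = 0.08, so 1 + 0.3918·K_p = 12.5.
K_p = (12.5 − 1)/0.3918 = 29.3.

K_p = 29.3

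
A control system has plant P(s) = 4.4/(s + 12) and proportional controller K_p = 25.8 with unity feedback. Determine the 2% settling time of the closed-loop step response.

T_s ≈ 0.0319 s

Closed-loop transfer function: T(s) = K_p·P(s)/(1 + K_p·P(s)) = 113.5/(s + 12 + 113.5) = 113.5/(s + 125.5).
Time constant τ = 1/125.5 = 0.007967 s, so the 2% settling time is about 4τ = 0.0319 s.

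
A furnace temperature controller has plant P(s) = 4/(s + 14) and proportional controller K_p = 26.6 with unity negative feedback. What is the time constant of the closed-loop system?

Closed-loop transfer function: T(s) = K_p·P(s)/(1 + K_p·P(s)) = 106.4/(s + 14 + 106.4) = 106.4/(s + 120.4).
Time constant τ = 1/120.4 = 0.00831 s.

τ = 0.00831 s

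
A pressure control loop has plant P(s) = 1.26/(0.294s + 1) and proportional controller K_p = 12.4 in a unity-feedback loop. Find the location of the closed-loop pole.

Closed loop: T(s) = K_p·P/(1+K_p·P) = 15.62/(0.294s + 1 + 15.62), with pole at s = −(1 + 15.62)/0.294 = −56.54.

s = -56.54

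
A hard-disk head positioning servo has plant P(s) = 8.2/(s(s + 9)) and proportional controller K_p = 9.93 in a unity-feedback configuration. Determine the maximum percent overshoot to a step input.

Closed-loop characteristic equation: s² + 9s + 81.43 = 0, so ω_n = 9.024 rad/s and ζ = 9/(2·9.024) = 0.4987.
%OS = 100·exp(−πζ/√(1−ζ²)) = 100·exp(−π·0.4987/√0.7513) = 16.4%.

16.4%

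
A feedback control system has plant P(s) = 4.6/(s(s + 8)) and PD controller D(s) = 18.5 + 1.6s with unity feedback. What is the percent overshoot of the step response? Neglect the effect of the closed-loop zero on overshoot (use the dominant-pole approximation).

0.891%

Forward path: (18.5 + 1.6s)·4.6/(s(s+8)). The closed-loop characteristic equation is s² + (8 + 4.6·1.6)s + 4.6·18.5 = 0.
That is s² + 15.36s + 85.1 = 0, so ω_n = 9.225 rad/s and ζ = 15.36/(2·9.225) = 0.8325.
%OS = 100·exp(−πζ/√(1−ζ²)) = 0.891%.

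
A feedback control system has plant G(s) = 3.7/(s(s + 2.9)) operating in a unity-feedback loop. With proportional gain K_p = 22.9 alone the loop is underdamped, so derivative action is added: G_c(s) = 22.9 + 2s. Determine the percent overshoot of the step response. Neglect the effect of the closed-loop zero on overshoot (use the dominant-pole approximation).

12%

Forward path: (22.9 + 2s)·3.7/(s(s+2.9)). The closed-loop characteristic equation is s² + (2.9 + 3.7·2)s + 3.7·22.9 = 0.
That is s² + 10.3s + 84.73 = 0, so ω_n = 9.205 rad/s and ζ = 10.3/(2·9.205) = 0.5595.
%OS = 100·exp(−πζ/√(1−ζ²)) = 12%.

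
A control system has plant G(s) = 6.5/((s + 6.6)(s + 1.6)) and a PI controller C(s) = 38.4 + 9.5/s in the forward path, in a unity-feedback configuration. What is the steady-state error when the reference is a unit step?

The open loop C(s)G(s) has a pole at the origin (type 1), so the static position error constant is infinite and e_ss = 1/(1+∞) = 0.

0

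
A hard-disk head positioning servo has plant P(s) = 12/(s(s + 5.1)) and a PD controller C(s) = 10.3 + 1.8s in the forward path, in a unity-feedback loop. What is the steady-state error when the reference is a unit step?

The open loop C(s)P(s) has a pole at the origin (type 1), so the static position error constant is infinite and e_ss = 1/(1+∞) = 0.

0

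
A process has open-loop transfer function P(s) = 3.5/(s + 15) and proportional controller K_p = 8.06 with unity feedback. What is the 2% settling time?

T_s ≈ 0.0926 s

Closed-loop transfer function: T(s) = K_p·P(s)/(1 + K_p·P(s)) = 28.21/(s + 15 + 28.21) = 28.21/(s + 43.21).
Time constant τ = 1/43.21 = 0.02314 s, so the 2% settling time is about 4τ = 0.0926 s.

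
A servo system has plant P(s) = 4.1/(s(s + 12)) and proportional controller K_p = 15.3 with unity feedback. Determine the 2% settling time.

Closed-loop characteristic equation: s² + 12s + 62.73 = 0, so ω_n = 7.92 rad/s and ζ = 12/(2·7.92) = 0.7576.
2% settling time T_s ≈ 4/(ζω_n) = 4/6 = 0.667 s.

T_s ≈ 0.667 s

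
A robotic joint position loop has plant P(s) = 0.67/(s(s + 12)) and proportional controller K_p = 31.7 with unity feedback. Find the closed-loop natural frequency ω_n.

ω_n = 4.61 rad/s

1 + K_p·P(s) = 0 gives s² + 12s + 21.24 = 0.
Matching s² + 2ζω_n s + ω_n²: ω_n = √21.24 = 4.609 rad/s and 2ζω_n = 12, so ζ = 12/(2·4.609) = 1.3.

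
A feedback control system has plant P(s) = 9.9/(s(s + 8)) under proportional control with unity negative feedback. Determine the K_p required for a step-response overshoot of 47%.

K_p = 29.6

From %OS = 100·exp(−πζ/√(1−ζ²)) = 47%, ζ = −ln(0.47)/√(π²+ln²(0.47)) = 0.2337.
Characteristic equation s² + 8s + 9.9K_p = 0 gives ζ = 8/(2√(9.9K_p)).
Setting ζ = 0.2337: √(9.9K_p) = 8/(2·0.2337) = 17.12, so K_p = 293/9.9 = 29.6.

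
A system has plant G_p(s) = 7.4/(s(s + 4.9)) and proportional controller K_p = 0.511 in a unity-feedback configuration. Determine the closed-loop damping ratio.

The closed-loop denominator is s(s+4.9) + 0.511·7.4 = s² + 4.9s + 3.781.
So ω_n² = 3.781 ⇒ ω_n = 1.945 rad/s, and ζ = 4.9/(2ω_n) = 1.26.

ζ = 1.26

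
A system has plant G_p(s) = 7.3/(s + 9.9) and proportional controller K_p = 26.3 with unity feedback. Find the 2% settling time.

T_s ≈ 0.0198 s

Closed-loop transfer function: T(s) = K_p·G_p(s)/(1 + K_p·G_p(s)) = 192/(s + 9.9 + 192) = 192/(s + 201.9).
Time constant τ = 1/201.9 = 0.004953 s, so the 2% settling time is about 4τ = 0.0198 s.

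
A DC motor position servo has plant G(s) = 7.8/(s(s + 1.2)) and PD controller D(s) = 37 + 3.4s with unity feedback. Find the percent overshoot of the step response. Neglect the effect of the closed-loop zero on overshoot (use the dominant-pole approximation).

1.19%

Forward path: (37 + 3.4s)·7.8/(s(s+1.2)). The closed-loop characteristic equation is s² + (1.2 + 7.8·3.4)s + 7.8·37 = 0.
That is s² + 27.72s + 288.6 = 0, so ω_n = 16.99 rad/s and ζ = 27.72/(2·16.99) = 0.8159.
%OS = 100·exp(−πζ/√(1−ζ²)) = 1.19%.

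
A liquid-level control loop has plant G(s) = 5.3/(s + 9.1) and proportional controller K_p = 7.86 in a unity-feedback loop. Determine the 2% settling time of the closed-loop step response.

T_s ≈ 0.0788 s

Closed-loop transfer function: T(s) = K_p·G(s)/(1 + K_p·G(s)) = 41.66/(s + 9.1 + 41.66) = 41.66/(s + 50.76).
Time constant τ = 1/50.76 = 0.0197 s, so the 2% settling time is about 4τ = 0.0788 s.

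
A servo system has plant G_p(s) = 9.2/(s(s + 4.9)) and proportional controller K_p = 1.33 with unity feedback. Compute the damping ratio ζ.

With unity feedback the closed-loop characteristic equation is s² + 4.9s + 1.33·9.2 = s² + 4.9s + 12.24 = 0.
So ω_n² = 12.24 ⇒ ω_n = 3.498 rad/s, and ζ = 4.9/(2ω_n) = 0.7.

ζ = 0.7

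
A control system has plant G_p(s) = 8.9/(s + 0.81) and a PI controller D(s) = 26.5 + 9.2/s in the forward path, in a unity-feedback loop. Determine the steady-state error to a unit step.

The open loop D(s)G_p(s) has a pole at the origin (type 1), so the static position error constant is infinite and e_ss = 1/(1+∞) = 0.

0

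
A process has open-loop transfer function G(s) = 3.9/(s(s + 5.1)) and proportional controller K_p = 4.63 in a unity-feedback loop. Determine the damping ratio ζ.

The closed-loop denominator is s(s+5.1) + 4.63·3.9 = s² + 5.1s + 18.06.
Matching s² + 2ζω_n s + ω_n²: ω_n = √18.06 = 4.249 rad/s and 2ζω_n = 5.1, so ζ = 5.1/(2·4.249) = 0.6.

ζ = 0.6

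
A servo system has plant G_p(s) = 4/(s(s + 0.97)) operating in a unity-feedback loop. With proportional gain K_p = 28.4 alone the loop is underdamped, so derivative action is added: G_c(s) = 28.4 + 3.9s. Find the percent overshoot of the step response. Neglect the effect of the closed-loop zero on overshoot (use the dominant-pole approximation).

2.06%

Forward path: (28.4 + 3.9s)·4/(s(s+0.97)). The closed-loop characteristic equation is s² + (0.97 + 4·3.9)s + 4·28.4 = 0.
That is s² + 16.57s + 113.6 = 0, so ω_n = 10.66 rad/s and ζ = 16.57/(2·10.66) = 0.7773.
%OS = 100·exp(−πζ/√(1−ζ²)) = 2.06%.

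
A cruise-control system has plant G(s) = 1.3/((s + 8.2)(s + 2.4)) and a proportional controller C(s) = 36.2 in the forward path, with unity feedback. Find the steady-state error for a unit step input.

The loop is type 0. Static position error constant K_pos = C(0)·G(0) = 36.2·0.06606 = 2.391.
Steady-state error to a unit step: e_ss = 1/(1+K_pos) = 1/3.391 = 0.295.

0.295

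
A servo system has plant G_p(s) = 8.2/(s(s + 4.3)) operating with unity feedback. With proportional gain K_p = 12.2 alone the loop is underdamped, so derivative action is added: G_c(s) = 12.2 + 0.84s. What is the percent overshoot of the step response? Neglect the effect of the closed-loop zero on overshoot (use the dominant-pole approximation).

12%

Forward path: (12.2 + 0.84s)·8.2/(s(s+4.3)). The closed-loop characteristic equation is s² + (4.3 + 8.2·0.84)s + 8.2·12.2 = 0.
That is s² + 11.19s + 100 = 0, so ω_n = 10 rad/s and ζ = 11.19/(2·10) = 0.5593.
%OS = 100·exp(−πζ/√(1−ζ²)) = 12%.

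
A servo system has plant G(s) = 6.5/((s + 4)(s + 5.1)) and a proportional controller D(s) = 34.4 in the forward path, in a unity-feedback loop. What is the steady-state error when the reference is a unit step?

0.0836

The loop is type 0. Static position error constant K_pos = D(0)·G(0) = 34.4·0.3186 = 10.96.
Steady-state error to a unit step: e_ss = 1/(1+K_pos) = 1/11.96 = 0.0836.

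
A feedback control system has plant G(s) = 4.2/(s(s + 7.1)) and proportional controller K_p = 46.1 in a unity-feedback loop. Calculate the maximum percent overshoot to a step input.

From 1 + K_pG(s) = 0: s² + 7.1s + 193.6 = 0 ⇒ ω_n = 13.91, ζ = 0.2551.
%OS = 100·exp(−πζ/√(1−ζ²)) = 100·exp(−π·0.2551/√0.9349) = 43.7%.

43.7%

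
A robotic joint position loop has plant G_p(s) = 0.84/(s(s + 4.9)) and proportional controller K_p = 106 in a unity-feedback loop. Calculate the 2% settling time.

T_s ≈ 1.63 s

Closed-loop characteristic equation: s² + 4.9s + 89.04 = 0, so ω_n = 9.436 rad/s and ζ = 4.9/(2·9.436) = 0.2596.
2% settling time T_s ≈ 4/(ζω_n) = 4/2.45 = 1.63 s.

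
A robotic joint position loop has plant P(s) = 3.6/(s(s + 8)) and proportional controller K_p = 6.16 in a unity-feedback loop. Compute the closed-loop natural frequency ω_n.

1 + K_p·P(s) = 0 gives s² + 8s + 22.18 = 0.
So ω_n² = 22.18 ⇒ ω_n = 4.709 rad/s, and ζ = 8/(2ω_n) = 0.849.

ω_n = 4.71 rad/s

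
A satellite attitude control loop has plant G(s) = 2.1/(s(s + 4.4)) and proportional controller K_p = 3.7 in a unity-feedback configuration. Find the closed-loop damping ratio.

ζ = 0.789

1 + K_p·G(s) = 0 gives s² + 4.4s + 7.77 = 0.
So ω_n² = 7.77 ⇒ ω_n = 2.787 rad/s, and ζ = 4.4/(2ω_n) = 0.789.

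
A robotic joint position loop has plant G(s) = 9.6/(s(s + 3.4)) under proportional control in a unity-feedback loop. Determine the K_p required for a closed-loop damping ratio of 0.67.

Closed-loop characteristic equation: s² + 3.4s + K_p·9.6 = 0.
So ω_n = √(9.6K_p) and 2ζω_n = 3.4, giving ζ = 3.4/(2√(9.6K_p)).
Setting ζ = 0.67: √(9.6K_p) = 3.4/(2·0.67) = 2.537, so K_p = 6.438/9.6 = 0.671.

K_p = 0.671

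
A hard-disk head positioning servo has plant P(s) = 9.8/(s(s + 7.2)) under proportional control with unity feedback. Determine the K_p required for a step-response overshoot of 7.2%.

K_p = 3.21

From %OS = 100·exp(−πζ/√(1−ζ²)) = 7.2%, ζ = −ln(0.072)/√(π²+ln²(0.072)) = 0.6421.
Characteristic equation s² + 7.2s + 9.8K_p = 0 gives ζ = 7.2/(2√(9.8K_p)).
Setting ζ = 0.6421: √(9.8K_p) = 7.2/(2·0.6421) = 5.607, so K_p = 31.44/9.8 = 3.21.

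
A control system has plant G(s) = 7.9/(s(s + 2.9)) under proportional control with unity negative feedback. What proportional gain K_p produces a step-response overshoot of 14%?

K_p = 0.946

From %OS = 100·exp(−πζ/√(1−ζ²)) = 14%, ζ = −ln(0.14)/√(π²+ln²(0.14)) = 0.5305.
Characteristic equation s² + 2.9s + 7.9K_p = 0 gives ζ = 2.9/(2√(7.9K_p)).
Setting ζ = 0.5305: √(7.9K_p) = 2.9/(2·0.5305) = 2.733, so K_p = 7.471/7.9 = 0.946.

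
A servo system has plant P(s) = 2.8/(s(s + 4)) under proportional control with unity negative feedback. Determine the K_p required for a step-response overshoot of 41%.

From %OS = 100·exp(−πζ/√(1−ζ²)) = 41%, ζ = −ln(0.41)/√(π²+ln²(0.41)) = 0.273.
Characteristic equation s² + 4s + 2.8K_p = 0 gives ζ = 4/(2√(2.8K_p)).
Setting ζ = 0.273: √(2.8K_p) = 4/(2·0.273) = 7.325, so K_p = 53.66/2.8 = 19.2.

K_p = 19.2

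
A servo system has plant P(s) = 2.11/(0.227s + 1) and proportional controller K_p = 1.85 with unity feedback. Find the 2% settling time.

Closed loop: T(s) = K_p·P/(1+K_p·P) = 3.903/(0.227s + 1 + 3.903), with pole at s = −(1 + 3.903)/0.227 = −21.6.
τ = 1/21.6 = 0.04629 s, so 2% settling time ≈ 4τ = 0.185 s.

T_s ≈ 0.185 s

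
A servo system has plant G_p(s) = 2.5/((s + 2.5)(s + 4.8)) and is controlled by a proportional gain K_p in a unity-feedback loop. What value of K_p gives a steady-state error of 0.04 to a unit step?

K_p = 115

The loop is type 0, so e_ss(step) = 1/(1 + K_pos) with K_pos = K_p·G_p(0).
G_p(0) = 0.2083. Require 1/(1 + K_p·0.2083) = 0.04, so 1 + 0.2083·K_p = 25.
K_p = (25 − 1)/0.2083 = 115.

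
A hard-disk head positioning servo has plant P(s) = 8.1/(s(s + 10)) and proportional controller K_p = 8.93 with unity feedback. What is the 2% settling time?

T_s ≈ 0.8 s

The closed-loop denominator s² + 10s + 72.33 gives ω_n = √72.33 = 8.505 and ζ = 10/(2ω_n) = 0.5879.
2% settling time T_s ≈ 4/(ζω_n) = 4/5 = 0.8 s.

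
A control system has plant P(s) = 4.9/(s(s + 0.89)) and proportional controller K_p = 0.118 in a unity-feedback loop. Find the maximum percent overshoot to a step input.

10.4%

From 1 + K_pP(s) = 0: s² + 0.89s + 0.5782 = 0 ⇒ ω_n = 0.7604, ζ = 0.5852.
%OS = 100·exp(−πζ/√(1−ζ²)) = 100·exp(−π·0.5852/√0.6575) = 10.4%.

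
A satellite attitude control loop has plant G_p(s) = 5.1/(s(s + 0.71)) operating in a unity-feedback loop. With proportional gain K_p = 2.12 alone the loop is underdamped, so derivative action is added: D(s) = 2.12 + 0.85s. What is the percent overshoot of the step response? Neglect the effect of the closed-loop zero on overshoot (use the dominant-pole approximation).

Forward path: (2.12 + 0.85s)·5.1/(s(s+0.71)). The closed-loop characteristic equation is s² + (0.71 + 5.1·0.85)s + 5.1·2.12 = 0.
That is s² + 5.045s + 10.81 = 0, so ω_n = 3.288 rad/s and ζ = 5.045/(2·3.288) = 0.7671.
%OS = 100·exp(−πζ/√(1−ζ²)) = 2.34%.

2.34%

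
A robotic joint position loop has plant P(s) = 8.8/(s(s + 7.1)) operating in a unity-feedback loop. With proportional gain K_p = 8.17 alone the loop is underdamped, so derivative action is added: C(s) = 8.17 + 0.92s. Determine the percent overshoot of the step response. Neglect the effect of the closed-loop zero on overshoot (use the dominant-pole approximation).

Forward path: (8.17 + 0.92s)·8.8/(s(s+7.1)). The closed-loop characteristic equation is s² + (7.1 + 8.8·0.92)s + 8.8·8.17 = 0.
That is s² + 15.2s + 71.9 = 0, so ω_n = 8.479 rad/s and ζ = 15.2/(2·8.479) = 0.8961.
%OS = 100·exp(−πζ/√(1−ζ²)) = 0.176%.

0.176%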